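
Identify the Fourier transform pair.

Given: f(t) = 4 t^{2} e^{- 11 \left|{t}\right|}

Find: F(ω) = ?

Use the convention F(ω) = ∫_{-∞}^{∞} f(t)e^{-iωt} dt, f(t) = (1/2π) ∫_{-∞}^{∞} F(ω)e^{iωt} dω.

F(ω) = \frac{176 \left(121 - 3 \omega^{2}\right)}{\left(\omega^{2} + 121\right)^{3}}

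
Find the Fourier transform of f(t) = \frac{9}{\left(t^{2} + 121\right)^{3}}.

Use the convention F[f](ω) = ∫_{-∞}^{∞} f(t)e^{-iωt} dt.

F(ω) = \frac{9 \pi \left(121 \omega^{2} + 33 \left|{\omega}\right| + 3\right) e^{- 11 \left|{\omega}\right|}}{1288408}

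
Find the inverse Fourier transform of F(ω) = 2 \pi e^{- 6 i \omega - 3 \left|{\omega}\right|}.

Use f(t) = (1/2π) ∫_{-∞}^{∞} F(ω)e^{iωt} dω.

f(t) = \frac{6}{\left(t - 6\right)^{2} + 9}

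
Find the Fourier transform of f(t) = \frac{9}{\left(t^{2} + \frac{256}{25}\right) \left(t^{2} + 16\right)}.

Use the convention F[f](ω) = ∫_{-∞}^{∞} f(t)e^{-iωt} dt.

F(ω) = - \frac{25 \pi e^{- 4 \left|{\omega}\right|}}{64} + \frac{125 \pi e^{- \frac{16 \left|{\omega}\right|}{5}}}{256}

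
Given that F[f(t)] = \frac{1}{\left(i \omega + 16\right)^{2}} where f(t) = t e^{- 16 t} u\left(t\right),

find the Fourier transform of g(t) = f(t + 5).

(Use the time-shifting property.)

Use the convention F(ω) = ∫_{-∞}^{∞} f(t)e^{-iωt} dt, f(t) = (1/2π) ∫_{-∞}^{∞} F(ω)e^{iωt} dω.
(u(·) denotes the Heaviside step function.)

F[g](ω) = \frac{e^{5 i \omega}}{\left(i \omega + 16\right)^{2}}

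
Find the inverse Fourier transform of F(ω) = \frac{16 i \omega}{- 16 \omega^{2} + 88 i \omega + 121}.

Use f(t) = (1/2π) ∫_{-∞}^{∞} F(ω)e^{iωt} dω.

f(t) = \left(1 - \frac{11 t}{4}\right) e^{- \frac{11 t}{4}} u\left(t\right)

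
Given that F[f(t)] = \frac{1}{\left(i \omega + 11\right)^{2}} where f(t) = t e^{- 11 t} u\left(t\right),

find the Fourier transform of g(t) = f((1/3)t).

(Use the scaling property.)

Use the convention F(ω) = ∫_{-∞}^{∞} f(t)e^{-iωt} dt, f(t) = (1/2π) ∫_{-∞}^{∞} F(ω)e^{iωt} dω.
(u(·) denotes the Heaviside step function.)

F[g](ω) = \frac{3}{\left(3 i \omega + 11\right)^{2}}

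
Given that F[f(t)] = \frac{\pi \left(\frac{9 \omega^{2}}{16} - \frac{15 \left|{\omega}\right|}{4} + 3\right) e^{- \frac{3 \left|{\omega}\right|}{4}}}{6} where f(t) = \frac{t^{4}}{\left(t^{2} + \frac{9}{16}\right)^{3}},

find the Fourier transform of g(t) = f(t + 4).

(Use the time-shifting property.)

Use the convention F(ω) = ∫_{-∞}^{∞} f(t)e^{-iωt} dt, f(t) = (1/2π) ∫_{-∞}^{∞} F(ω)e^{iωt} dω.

F[g](ω) = \frac{\pi \left(3 \omega^{2} - 20 \left|{\omega}\right| + 16\right) e^{4 i \omega - \frac{3 \left|{\omega}\right|}{4}}}{32}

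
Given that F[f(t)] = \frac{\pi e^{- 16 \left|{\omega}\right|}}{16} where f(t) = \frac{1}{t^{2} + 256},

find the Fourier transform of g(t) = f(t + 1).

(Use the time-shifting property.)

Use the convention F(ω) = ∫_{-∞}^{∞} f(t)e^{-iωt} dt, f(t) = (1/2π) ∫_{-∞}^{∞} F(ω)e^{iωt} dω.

F[g](ω) = \frac{\pi e^{i \omega - 16 \left|{\omega}\right|}}{16}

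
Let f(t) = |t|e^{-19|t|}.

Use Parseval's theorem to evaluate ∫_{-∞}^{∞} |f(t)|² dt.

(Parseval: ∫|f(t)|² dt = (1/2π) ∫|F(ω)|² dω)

∫|f(t)|² dt = \frac{1}{13718}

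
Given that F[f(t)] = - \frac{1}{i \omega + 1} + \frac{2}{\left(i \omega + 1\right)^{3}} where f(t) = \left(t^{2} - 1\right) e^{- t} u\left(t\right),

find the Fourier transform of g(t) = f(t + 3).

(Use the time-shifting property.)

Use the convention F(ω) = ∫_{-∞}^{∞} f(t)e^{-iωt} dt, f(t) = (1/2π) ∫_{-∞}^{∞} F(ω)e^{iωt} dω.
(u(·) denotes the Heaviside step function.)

F[g](ω) = \frac{\left(2 i \omega - \left(i \omega + 1\right)^{3} + 2\right) e^{3 i \omega}}{\left(i \omega + 1\right)^{4}}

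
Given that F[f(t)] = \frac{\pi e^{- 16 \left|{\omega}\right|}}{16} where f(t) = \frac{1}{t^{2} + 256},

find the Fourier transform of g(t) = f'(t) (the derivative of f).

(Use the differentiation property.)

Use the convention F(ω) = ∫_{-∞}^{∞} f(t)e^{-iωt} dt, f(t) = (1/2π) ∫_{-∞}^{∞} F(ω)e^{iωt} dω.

F[g](ω) = \frac{i \pi \omega e^{- 16 \left|{\omega}\right|}}{16}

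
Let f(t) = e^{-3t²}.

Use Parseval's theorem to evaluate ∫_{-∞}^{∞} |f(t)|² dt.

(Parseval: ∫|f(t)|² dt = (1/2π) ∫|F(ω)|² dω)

∫|f(t)|² dt = \frac{\sqrt{6} \sqrt{\pi}}{6}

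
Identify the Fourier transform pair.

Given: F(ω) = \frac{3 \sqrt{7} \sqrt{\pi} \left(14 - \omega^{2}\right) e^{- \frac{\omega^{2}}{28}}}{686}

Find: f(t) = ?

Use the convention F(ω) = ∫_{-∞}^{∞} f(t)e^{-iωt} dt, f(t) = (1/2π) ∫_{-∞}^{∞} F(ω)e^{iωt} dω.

f(t) = 6 t^{2} e^{- 7 t^{2}}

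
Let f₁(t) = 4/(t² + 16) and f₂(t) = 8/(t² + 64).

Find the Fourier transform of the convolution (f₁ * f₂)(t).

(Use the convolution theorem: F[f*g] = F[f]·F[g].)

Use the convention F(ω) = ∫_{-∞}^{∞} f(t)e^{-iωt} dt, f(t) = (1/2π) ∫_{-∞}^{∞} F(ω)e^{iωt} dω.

F[f₁*f₂](ω) = \pi^{2} e^{- 12 \left|{\omega}\right|}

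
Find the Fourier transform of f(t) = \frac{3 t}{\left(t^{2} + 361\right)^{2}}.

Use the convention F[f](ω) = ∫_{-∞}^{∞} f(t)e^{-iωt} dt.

F(ω) = - \frac{3 i \pi \omega e^{- 19 \left|{\omega}\right|}}{38}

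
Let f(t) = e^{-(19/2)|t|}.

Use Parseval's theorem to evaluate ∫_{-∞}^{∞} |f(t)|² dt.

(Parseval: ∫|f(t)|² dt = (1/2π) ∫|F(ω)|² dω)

∫|f(t)|² dt = \frac{2}{19}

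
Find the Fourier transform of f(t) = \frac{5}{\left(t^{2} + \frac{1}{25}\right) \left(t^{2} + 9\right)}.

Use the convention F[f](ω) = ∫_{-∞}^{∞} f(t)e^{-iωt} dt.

F(ω) = - \frac{125 \pi e^{- 3 \left|{\omega}\right|}}{672} + \frac{625 \pi e^{- \frac{\left|{\omega}\right|}{5}}}{224}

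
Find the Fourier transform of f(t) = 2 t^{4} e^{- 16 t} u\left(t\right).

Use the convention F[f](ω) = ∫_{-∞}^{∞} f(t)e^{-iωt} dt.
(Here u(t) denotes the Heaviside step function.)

F(ω) = \frac{48}{\left(i \omega + 16\right)^{5}}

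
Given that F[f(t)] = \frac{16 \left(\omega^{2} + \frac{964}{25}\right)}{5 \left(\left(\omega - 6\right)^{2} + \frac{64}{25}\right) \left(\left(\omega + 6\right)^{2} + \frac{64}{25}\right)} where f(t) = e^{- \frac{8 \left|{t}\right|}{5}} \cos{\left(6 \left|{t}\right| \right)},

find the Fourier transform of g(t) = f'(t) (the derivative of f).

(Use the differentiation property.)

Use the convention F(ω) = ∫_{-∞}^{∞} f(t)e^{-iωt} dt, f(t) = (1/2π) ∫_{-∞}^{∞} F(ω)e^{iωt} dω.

F[g](ω) = \frac{80 i \omega \left(25 \omega^{2} + 964\right)}{625 \omega^{4} - 41800 \omega^{2} + 929296}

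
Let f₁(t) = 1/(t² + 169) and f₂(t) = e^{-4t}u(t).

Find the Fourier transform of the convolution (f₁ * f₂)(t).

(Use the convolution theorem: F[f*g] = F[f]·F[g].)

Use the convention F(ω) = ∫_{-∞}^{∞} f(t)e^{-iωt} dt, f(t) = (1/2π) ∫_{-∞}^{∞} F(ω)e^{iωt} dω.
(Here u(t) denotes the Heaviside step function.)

F[f₁*f₂](ω) = \frac{\pi e^{- 13 \left|{\omega}\right|}}{13 \left(i \omega + 4\right)}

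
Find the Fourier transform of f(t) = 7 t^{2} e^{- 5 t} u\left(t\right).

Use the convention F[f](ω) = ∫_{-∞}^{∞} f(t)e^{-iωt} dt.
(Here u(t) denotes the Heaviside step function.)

F(ω) = \frac{14}{\left(i \omega + 5\right)^{3}}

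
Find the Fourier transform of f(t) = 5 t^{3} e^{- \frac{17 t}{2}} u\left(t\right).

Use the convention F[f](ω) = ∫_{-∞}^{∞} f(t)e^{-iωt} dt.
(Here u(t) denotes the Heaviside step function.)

F(ω) = \frac{480}{\left(2 i \omega + 17\right)^{4}}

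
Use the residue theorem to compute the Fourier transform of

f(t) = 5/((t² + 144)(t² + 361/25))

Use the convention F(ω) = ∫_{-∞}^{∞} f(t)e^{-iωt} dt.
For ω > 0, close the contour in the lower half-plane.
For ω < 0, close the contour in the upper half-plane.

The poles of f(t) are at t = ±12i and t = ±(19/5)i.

Let g(z) = f(z)e^{-iωz}; for large |z| the factor e^{-iωz} decays in the lower half-plane when ω > 0 and in the upper half-plane when ω < 0.

Case ω > 0 (lower half-plane, clockwise contour ⇒ F(ω) = -2πi·ΣRes):
  Res_{z = - 12 i} g(z) = - \frac{125 i e^{- 12 \omega}}{77736}
  Res_{z = - \frac{19 i}{5}} g(z) = \frac{625 i e^{- \frac{19 \omega}{5}}}{123082}
  F(ω) = -2πi·ΣRes = - \frac{125 \pi e^{- 12 \omega}}{38868} + \frac{625 \pi e^{- \frac{19 \omega}{5}}}{61541}

Case ω < 0 (upper half-plane, counterclockwise contour ⇒ F(ω) = +2πi·ΣRes):
  Res_{z = 12 i} g(z) = \frac{125 i e^{12 \omega}}{77736}
  Res_{z = \frac{19 i}{5}} g(z) = - \frac{625 i e^{\frac{19 \omega}{5}}}{123082}
  F(ω) = 2πi·ΣRes = \frac{125 \pi \left(60 e^{\frac{19 \omega}{5}} - 19 e^{12 \omega}\right)}{738492}

Both cases combine into a single formula in |ω|:

F(ω) = - \frac{125 \pi e^{- 12 \left|{\omega}\right|}}{38868} + \frac{625 \pi e^{- \frac{19 \left|{\omega}\right|}{5}}}{61541}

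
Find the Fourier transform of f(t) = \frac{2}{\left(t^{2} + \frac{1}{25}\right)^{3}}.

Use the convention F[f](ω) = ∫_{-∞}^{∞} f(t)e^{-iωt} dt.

F(ω) = \frac{125 \pi \left(\omega^{2} + 15 \left|{\omega}\right| + 75\right) e^{- \frac{\left|{\omega}\right|}{5}}}{4}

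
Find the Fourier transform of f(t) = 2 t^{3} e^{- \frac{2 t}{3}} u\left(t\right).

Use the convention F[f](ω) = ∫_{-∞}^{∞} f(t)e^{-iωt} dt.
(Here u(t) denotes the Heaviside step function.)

F(ω) = \frac{972}{\left(3 i \omega + 2\right)^{4}}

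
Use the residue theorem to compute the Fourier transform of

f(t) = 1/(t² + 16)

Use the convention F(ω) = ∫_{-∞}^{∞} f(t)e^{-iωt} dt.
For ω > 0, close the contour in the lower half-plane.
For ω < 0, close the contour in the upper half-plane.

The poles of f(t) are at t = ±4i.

Let g(z) = f(z)e^{-iωz}; for large |z| the factor e^{-iωz} decays in the lower half-plane when ω > 0 and in the upper half-plane when ω < 0.

Case ω > 0 (lower half-plane, clockwise contour ⇒ F(ω) = -2πi·ΣRes):
  Res_{z = - 4 i} g(z) = \frac{i e^{- 4 \omega}}{8}
  F(ω) = -2πi·ΣRes = \frac{\pi e^{- 4 \omega}}{4}

Case ω < 0 (upper half-plane, counterclockwise contour ⇒ F(ω) = +2πi·ΣRes):
  Res_{z = 4 i} g(z) = - \frac{i e^{4 \omega}}{8}
  F(ω) = 2πi·ΣRes = \frac{\pi e^{4 \omega}}{4}

Both cases combine into a single formula in |ω|:

F(ω) = \frac{\pi e^{- 4 \left|{\omega}\right|}}{4}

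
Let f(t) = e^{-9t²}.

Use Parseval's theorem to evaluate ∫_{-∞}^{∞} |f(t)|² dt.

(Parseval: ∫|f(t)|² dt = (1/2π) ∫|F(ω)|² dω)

∫|f(t)|² dt = \frac{\sqrt{2} \sqrt{\pi}}{6}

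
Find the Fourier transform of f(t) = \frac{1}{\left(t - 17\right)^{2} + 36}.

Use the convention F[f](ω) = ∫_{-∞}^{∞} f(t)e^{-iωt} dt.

F(ω) = \frac{\pi e^{- 17 i \omega - 6 \left|{\omega}\right|}}{6}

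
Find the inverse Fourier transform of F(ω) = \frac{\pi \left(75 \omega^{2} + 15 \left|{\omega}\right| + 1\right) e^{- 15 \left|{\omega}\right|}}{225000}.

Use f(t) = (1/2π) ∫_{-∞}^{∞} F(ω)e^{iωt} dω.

f(t) = \frac{9}{\left(t^{2} + 225\right)^{3}}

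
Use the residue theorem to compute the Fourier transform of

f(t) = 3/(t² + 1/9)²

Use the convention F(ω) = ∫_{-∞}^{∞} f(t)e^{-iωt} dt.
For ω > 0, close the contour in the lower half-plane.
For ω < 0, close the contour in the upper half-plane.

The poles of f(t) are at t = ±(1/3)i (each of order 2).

Let g(z) = f(z)e^{-iωz}; for large |z| the factor e^{-iωz} decays in the lower half-plane when ω > 0 and in the upper half-plane when ω < 0.

Case ω > 0 (lower half-plane, clockwise contour ⇒ F(ω) = -2πi·ΣRes):
  Res_{z = - \frac{i}{3}} g(z) = \frac{27 i \left(\omega + 3\right) e^{- \frac{\omega}{3}}}{4} (pole of order 2)
  F(ω) = -2πi·ΣRes = \frac{27 \pi \left(\omega + 3\right) e^{- \frac{\omega}{3}}}{2}

Case ω < 0 (upper half-plane, counterclockwise contour ⇒ F(ω) = +2πi·ΣRes):
  Res_{z = \frac{i}{3}} g(z) = \frac{27 i \left(\omega - 3\right) e^{\frac{\omega}{3}}}{4} (pole of order 2)
  F(ω) = 2πi·ΣRes = \frac{27 \pi \left(3 - \omega\right) e^{\frac{\omega}{3}}}{2}

Both cases combine into a single formula in |ω|:

F(ω) = \frac{27 \pi \left(\left|{\omega}\right| + 3\right) e^{- \frac{\left|{\omega}\right|}{3}}}{2}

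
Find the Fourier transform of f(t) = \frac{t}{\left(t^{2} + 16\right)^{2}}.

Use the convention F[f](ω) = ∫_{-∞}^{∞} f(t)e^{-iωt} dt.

F(ω) = - \frac{i \pi \omega e^{- 4 \left|{\omega}\right|}}{8}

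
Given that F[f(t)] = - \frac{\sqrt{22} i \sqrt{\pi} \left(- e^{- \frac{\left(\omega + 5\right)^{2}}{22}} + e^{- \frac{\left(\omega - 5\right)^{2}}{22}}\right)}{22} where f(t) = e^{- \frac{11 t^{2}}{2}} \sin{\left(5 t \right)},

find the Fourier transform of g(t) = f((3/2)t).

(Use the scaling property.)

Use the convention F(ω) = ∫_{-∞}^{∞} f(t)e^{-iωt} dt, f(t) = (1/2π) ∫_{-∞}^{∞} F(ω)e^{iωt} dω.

F[g](ω) = \frac{\sqrt{22} i \sqrt{\pi} \left(1 - e^{\frac{20 \omega}{33}}\right) e^{- \frac{2 \omega^{2}}{99} - \frac{10 \omega}{33} - \frac{25}{22}}}{33}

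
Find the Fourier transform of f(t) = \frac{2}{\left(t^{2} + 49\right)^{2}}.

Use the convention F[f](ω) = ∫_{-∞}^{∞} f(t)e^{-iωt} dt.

F(ω) = \frac{\pi \left(7 \left|{\omega}\right| + 1\right) e^{- 7 \left|{\omega}\right|}}{343}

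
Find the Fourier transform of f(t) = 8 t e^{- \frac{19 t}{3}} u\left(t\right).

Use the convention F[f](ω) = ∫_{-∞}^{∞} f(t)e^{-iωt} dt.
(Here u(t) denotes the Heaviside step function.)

F(ω) = \frac{72}{\left(3 i \omega + 19\right)^{2}}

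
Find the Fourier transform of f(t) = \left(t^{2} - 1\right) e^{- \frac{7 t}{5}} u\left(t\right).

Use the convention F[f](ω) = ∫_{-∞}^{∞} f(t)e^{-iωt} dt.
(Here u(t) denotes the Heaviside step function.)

F(ω) = \frac{5 \left(250 i \omega - \left(5 i \omega + 7\right)^{3} + 350\right)}{\left(5 i \omega + 7\right)^{4}}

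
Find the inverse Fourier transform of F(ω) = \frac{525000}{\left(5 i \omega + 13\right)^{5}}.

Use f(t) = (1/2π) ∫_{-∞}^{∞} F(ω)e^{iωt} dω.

f(t) = 7 t^{4} e^{- \frac{13 t}{5}} u\left(t\right)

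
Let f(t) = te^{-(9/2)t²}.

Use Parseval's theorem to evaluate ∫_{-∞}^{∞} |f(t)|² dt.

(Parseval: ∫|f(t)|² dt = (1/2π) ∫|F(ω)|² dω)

∫|f(t)|² dt = \frac{\sqrt{\pi}}{54}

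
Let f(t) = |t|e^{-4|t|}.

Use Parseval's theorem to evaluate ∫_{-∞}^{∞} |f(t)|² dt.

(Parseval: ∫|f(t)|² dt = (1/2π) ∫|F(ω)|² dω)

∫|f(t)|² dt = \frac{1}{128}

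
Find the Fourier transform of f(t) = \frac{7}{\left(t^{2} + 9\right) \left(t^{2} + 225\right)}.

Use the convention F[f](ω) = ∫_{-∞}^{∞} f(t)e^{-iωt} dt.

F(ω) = \frac{7 \pi \left(5 e^{12 \left|{\omega}\right|} - 1\right) e^{- 15 \left|{\omega}\right|}}{3240}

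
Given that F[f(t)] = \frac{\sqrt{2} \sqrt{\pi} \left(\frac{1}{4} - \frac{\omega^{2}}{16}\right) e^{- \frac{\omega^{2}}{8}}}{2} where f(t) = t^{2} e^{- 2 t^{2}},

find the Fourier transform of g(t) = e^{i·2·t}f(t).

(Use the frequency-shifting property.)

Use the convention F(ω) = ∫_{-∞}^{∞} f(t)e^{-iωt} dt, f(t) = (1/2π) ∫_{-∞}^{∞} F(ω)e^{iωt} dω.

F[g](ω) = \frac{\sqrt{2} \sqrt{\pi} \left(4 - \left(\omega - 2\right)^{2}\right) e^{- \frac{\left(\omega - 2\right)^{2}}{8}}}{32}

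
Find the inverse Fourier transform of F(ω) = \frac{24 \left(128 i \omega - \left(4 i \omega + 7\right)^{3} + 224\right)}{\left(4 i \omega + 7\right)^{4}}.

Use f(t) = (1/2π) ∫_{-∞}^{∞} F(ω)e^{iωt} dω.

f(t) = 6 \left(t^{2} - 1\right) e^{- \frac{7 t}{4}} u\left(t\right)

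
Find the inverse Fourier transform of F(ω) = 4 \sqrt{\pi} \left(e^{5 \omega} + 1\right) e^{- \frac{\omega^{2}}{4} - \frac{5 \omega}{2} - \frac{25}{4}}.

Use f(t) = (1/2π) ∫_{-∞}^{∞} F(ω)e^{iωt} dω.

f(t) = 8 e^{- t^{2}} \cos{\left(5 t \right)}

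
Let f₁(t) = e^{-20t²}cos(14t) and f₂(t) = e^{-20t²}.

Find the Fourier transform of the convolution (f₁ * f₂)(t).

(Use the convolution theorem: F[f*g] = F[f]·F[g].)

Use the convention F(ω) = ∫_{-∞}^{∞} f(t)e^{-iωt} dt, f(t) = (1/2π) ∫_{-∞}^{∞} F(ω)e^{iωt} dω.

F[f₁*f₂](ω) = \frac{\pi \left(e^{\frac{7 \omega}{10}} + 1\right) e^{- \frac{\omega^{2}}{40} - \frac{7 \omega}{20} - \frac{49}{20}}}{40}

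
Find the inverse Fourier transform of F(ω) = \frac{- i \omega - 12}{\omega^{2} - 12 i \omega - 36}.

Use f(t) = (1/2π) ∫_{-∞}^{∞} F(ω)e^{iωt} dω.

f(t) = \left(6 t + 1\right) e^{- 6 t} u\left(t\right)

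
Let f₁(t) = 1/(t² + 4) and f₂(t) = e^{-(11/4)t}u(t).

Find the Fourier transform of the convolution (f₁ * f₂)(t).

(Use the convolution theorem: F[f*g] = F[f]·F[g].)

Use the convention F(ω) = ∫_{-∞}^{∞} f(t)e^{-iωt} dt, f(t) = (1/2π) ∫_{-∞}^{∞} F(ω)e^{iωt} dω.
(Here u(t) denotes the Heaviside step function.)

F[f₁*f₂](ω) = \frac{2 \pi e^{- 2 \left|{\omega}\right|}}{4 i \omega + 11}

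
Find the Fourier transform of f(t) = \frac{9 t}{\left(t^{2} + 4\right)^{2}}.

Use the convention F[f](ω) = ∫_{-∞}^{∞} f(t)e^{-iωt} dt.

F(ω) = - \frac{9 i \pi \omega e^{- 2 \left|{\omega}\right|}}{4}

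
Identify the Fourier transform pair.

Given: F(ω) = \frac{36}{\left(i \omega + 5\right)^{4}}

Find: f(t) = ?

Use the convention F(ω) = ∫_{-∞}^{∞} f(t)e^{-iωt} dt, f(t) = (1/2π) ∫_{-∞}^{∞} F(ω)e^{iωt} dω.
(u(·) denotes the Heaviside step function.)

f(t) = 6 t^{3} e^{- 5 t} u\left(t\right)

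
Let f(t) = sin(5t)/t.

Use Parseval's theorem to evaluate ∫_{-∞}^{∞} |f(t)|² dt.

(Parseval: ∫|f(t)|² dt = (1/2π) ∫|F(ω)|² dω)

∫|f(t)|² dt = 5 \pi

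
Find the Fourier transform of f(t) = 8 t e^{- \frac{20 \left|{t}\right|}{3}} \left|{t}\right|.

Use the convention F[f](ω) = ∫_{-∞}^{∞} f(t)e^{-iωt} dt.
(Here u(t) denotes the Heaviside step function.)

F(ω) = \frac{7776 i \omega \left(3 \omega^{2} - 400\right)}{\left(9 \omega^{2} + 400\right)^{3}}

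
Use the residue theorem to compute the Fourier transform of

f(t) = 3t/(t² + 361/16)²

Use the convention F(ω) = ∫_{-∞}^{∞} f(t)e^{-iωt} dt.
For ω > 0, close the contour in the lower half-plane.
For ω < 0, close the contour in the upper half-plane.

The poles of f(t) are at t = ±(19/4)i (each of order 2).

Let g(z) = f(z)e^{-iωz}; for large |z| the factor e^{-iωz} decays in the lower half-plane when ω > 0 and in the upper half-plane when ω < 0.

Case ω > 0 (lower half-plane, clockwise contour ⇒ F(ω) = -2πi·ΣRes):
  Res_{z = - \frac{19 i}{4}} g(z) = \frac{3 \omega e^{- \frac{19 \omega}{4}}}{19} (pole of order 2)
  F(ω) = -2πi·ΣRes = - \frac{6 i \pi \omega e^{- \frac{19 \omega}{4}}}{19}

Case ω < 0 (upper half-plane, counterclockwise contour ⇒ F(ω) = +2πi·ΣRes):
  Res_{z = \frac{19 i}{4}} g(z) = - \frac{3 \omega e^{\frac{19 \omega}{4}}}{19} (pole of order 2)
  F(ω) = 2πi·ΣRes = - \frac{6 i \pi \omega e^{\frac{19 \omega}{4}}}{19}

Both cases combine into a single formula in |ω|:

F(ω) = - \frac{6 i \pi \omega e^{- \frac{19 \left|{\omega}\right|}{4}}}{19}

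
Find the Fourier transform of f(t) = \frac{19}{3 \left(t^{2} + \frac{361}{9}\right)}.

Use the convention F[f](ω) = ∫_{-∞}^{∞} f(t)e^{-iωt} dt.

F(ω) = \pi e^{- \frac{19 \left|{\omega}\right|}{3}}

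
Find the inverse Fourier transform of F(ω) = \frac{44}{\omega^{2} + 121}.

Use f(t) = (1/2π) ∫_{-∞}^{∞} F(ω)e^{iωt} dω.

f(t) = 2 e^{- 11 \left|{t}\right|}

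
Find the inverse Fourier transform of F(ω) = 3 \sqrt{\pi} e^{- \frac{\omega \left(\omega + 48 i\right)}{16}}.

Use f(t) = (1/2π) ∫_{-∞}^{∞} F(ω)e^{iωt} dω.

f(t) = 6 e^{- 4 \left(t - 3\right)^{2}}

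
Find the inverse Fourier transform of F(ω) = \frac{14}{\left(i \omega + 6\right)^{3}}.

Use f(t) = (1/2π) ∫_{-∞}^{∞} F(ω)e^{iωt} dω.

f(t) = 7 t^{2} e^{- 6 t} u\left(t\right)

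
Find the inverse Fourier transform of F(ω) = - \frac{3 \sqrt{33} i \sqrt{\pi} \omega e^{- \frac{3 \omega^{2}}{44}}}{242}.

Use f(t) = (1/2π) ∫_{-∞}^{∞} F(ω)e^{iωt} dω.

f(t) = t e^{- \frac{11 t^{2}}{3}}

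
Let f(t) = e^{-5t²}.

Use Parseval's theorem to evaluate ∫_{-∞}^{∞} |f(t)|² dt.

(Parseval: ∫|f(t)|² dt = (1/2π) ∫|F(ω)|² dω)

∫|f(t)|² dt = \frac{\sqrt{10} \sqrt{\pi}}{10}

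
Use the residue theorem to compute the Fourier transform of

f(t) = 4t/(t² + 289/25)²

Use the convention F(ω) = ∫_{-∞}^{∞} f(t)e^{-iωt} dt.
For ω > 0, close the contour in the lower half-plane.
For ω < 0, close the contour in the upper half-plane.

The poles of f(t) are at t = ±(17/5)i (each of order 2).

Let g(z) = f(z)e^{-iωz}; for large |z| the factor e^{-iωz} decays in the lower half-plane when ω > 0 and in the upper half-plane when ω < 0.

Case ω > 0 (lower half-plane, clockwise contour ⇒ F(ω) = -2πi·ΣRes):
  Res_{z = - \frac{17 i}{5}} g(z) = \frac{5 \omega e^{- \frac{17 \omega}{5}}}{17} (pole of order 2)
  F(ω) = -2πi·ΣRes = - \frac{10 i \pi \omega e^{- \frac{17 \omega}{5}}}{17}

Case ω < 0 (upper half-plane, counterclockwise contour ⇒ F(ω) = +2πi·ΣRes):
  Res_{z = \frac{17 i}{5}} g(z) = - \frac{5 \omega e^{\frac{17 \omega}{5}}}{17} (pole of order 2)
  F(ω) = 2πi·ΣRes = - \frac{10 i \pi \omega e^{\frac{17 \omega}{5}}}{17}

Both cases combine into a single formula in |ω|:

F(ω) = - \frac{10 i \pi \omega e^{- \frac{17 \left|{\omega}\right|}{5}}}{17}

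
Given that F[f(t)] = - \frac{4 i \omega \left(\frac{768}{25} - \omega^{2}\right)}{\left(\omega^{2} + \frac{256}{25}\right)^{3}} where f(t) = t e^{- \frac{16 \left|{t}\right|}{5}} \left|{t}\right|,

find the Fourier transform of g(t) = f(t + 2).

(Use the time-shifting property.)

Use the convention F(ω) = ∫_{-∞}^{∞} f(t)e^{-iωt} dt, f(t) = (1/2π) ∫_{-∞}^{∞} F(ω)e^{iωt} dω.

F[g](ω) = \frac{2500 i \omega \left(25 \omega^{2} - 768\right) e^{2 i \omega}}{\left(25 \omega^{2} + 256\right)^{3}}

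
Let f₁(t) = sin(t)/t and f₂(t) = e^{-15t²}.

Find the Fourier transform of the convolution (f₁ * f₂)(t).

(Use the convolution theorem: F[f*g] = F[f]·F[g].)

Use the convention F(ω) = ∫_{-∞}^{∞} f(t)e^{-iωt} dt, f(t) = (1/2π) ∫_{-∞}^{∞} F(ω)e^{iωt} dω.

F[f₁*f₂](ω) = \begin{cases} \frac{\sqrt{15} \pi^{\frac{3}{2}} e^{- \frac{\omega^{2}}{60}}}{15} & \text{for}\: \omega > -1 \wedge \omega < 1 \\0 & \text{otherwise} \end{cases}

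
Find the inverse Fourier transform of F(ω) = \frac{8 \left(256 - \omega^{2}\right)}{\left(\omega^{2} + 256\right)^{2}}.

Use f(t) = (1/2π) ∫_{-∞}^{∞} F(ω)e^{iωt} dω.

f(t) = 4 e^{- 16 \left|{t}\right|} \left|{t}\right|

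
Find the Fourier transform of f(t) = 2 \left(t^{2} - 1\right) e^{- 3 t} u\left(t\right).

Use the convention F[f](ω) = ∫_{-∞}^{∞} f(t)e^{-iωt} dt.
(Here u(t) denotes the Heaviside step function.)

F(ω) = \frac{2 \left(2 i \omega - \left(i \omega + 3\right)^{3} + 6\right)}{\left(i \omega + 3\right)^{4}}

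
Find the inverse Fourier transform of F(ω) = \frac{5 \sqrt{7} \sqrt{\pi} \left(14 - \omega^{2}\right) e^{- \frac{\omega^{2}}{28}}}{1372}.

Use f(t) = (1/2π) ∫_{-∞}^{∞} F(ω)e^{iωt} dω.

f(t) = 5 t^{2} e^{- 7 t^{2}}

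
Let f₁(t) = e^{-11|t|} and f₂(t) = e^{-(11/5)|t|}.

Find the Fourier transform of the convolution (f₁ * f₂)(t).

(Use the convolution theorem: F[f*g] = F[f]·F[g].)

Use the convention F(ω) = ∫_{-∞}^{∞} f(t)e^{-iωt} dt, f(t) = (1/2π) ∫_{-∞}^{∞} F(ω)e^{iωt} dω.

F[f₁*f₂](ω) = \frac{2420}{\left(\omega^{2} + 121\right) \left(25 \omega^{2} + 121\right)}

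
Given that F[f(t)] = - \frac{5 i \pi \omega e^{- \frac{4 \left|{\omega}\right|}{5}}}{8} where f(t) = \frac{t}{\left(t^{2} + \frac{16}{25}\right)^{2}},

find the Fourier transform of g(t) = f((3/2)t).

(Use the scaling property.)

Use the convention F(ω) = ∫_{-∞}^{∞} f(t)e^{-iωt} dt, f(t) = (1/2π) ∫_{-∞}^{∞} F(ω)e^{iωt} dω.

F[g](ω) = - \frac{5 i \pi \omega e^{- \frac{8 \left|{\omega}\right|}{15}}}{18}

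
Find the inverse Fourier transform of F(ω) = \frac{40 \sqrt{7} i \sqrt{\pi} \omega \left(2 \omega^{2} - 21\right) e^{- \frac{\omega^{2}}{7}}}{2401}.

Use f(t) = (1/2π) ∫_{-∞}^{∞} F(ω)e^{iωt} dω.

f(t) = 5 t^{3} e^{- \frac{7 t^{2}}{4}}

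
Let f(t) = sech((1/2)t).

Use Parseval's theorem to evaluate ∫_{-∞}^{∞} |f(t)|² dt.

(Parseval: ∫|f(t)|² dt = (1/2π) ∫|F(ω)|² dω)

∫|f(t)|² dt = 4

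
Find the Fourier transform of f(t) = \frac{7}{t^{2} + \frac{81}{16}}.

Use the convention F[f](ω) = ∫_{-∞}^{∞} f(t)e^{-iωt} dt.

F(ω) = \frac{28 \pi e^{- \frac{9 \left|{\omega}\right|}{4}}}{9}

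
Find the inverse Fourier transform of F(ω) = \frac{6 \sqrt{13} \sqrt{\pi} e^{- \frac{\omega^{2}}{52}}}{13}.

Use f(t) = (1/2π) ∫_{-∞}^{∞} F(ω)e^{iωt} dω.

f(t) = 6 e^{- 13 t^{2}}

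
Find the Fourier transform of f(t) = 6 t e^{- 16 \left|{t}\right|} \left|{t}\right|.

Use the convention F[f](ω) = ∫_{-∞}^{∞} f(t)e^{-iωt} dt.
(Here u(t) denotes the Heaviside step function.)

F(ω) = \frac{24 i \omega \left(\omega^{2} - 768\right)}{\left(\omega^{2} + 256\right)^{3}}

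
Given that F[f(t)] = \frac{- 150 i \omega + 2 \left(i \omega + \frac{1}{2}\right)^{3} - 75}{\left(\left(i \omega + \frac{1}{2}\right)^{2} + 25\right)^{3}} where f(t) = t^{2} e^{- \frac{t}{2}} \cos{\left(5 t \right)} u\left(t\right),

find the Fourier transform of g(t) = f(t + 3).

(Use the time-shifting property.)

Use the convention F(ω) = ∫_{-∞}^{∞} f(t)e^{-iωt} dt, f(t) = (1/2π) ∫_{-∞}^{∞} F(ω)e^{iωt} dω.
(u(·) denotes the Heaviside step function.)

F[g](ω) = \frac{16 \left(- 600 i \omega + \left(2 i \omega + 1\right)^{3} - 300\right) e^{3 i \omega}}{\left(\left(2 i \omega + 1\right)^{2} + 100\right)^{3}}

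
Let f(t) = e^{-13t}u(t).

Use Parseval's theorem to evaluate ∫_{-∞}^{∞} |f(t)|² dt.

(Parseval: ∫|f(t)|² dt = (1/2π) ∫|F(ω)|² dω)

∫|f(t)|² dt = \frac{1}{26}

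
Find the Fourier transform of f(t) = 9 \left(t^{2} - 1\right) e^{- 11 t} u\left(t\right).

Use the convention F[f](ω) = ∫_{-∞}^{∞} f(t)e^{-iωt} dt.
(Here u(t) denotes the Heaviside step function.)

F(ω) = \frac{9 \left(2 i \omega - \left(i \omega + 11\right)^{3} + 22\right)}{\left(i \omega + 11\right)^{4}}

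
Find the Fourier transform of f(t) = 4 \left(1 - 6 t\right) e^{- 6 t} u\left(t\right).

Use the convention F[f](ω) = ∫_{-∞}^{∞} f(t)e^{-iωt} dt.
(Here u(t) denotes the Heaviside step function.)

F(ω) = \frac{4 i \omega}{- \omega^{2} + 12 i \omega + 36}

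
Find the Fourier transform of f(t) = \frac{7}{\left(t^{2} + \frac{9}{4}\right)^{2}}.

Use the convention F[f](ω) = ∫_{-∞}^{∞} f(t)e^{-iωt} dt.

F(ω) = \frac{14 \pi \left(3 \left|{\omega}\right| + 2\right) e^{- \frac{3 \left|{\omega}\right|}{2}}}{27}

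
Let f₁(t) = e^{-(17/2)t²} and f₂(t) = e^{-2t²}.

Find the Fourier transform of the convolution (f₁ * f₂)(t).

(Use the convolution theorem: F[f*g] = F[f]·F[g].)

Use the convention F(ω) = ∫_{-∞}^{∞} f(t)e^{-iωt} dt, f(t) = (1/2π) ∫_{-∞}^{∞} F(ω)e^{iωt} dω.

F[f₁*f₂](ω) = \frac{\sqrt{17} \pi e^{- \frac{21 \omega^{2}}{136}}}{17}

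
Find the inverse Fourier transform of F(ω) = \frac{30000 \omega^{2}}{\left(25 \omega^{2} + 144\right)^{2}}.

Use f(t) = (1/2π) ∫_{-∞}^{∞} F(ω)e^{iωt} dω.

f(t) = 5 \left(1 - \frac{12 \left|{t}\right|}{5}\right) e^{- \frac{12 \left|{t}\right|}{5}}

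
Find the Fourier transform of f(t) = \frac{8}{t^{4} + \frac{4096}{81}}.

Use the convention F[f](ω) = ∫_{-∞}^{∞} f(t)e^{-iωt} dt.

F(ω) = \frac{27 \pi e^{- \frac{4 \sqrt{2} \left|{\omega}\right|}{3}} \sin{\left(\frac{4 \sqrt{2} \left|{\omega}\right|}{3} + \frac{\pi}{4} \right)}}{64}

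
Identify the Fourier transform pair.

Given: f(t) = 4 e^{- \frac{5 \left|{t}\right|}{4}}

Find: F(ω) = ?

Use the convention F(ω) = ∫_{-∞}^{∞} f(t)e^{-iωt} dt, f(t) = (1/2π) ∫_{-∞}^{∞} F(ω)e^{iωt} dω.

F(ω) = \frac{160}{16 \omega^{2} + 25}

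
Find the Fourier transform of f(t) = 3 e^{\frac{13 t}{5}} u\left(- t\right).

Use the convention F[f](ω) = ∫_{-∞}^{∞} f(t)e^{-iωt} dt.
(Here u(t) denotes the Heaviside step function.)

F(ω) = - \frac{15}{5 i \omega - 13}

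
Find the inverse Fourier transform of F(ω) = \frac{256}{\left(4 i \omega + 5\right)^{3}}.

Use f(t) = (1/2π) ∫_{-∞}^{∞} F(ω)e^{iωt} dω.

f(t) = 2 t^{2} e^{- \frac{5 t}{4}} u\left(t\right)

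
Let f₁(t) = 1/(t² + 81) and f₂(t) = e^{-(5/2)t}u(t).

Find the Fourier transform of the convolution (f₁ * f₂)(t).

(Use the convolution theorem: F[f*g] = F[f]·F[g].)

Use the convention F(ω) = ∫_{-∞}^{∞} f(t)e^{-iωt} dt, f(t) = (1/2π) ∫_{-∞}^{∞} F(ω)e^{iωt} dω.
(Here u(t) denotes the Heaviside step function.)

F[f₁*f₂](ω) = \frac{2 \pi e^{- 9 \left|{\omega}\right|}}{9 \left(2 i \omega + 5\right)}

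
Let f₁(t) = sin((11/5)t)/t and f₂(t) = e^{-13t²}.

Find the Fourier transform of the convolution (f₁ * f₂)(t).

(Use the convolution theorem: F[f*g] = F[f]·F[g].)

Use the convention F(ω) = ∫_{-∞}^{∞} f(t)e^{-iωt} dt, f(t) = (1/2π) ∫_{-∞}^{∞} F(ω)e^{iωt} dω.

F[f₁*f₂](ω) = \begin{cases} \frac{\sqrt{13} \pi^{\frac{3}{2}} e^{- \frac{\omega^{2}}{52}}}{13} & \text{for}\: \omega > - \frac{11}{5} \wedge \omega < \frac{11}{5} \\0 & \text{otherwise} \end{cases}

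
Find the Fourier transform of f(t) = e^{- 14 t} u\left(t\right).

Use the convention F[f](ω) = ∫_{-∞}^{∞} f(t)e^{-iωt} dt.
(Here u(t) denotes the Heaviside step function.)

F(ω) = \frac{1}{i \omega + 14}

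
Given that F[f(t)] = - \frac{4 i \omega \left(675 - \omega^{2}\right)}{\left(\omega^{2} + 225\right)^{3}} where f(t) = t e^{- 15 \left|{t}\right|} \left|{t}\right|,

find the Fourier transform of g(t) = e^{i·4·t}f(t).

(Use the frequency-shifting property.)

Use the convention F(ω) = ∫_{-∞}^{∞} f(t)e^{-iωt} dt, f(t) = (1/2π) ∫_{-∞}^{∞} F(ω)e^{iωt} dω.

F[g](ω) = \frac{4 i \left(\omega - 4\right) \left(\left(\omega - 4\right)^{2} - 675\right)}{\left(\left(\omega - 4\right)^{2} + 225\right)^{3}}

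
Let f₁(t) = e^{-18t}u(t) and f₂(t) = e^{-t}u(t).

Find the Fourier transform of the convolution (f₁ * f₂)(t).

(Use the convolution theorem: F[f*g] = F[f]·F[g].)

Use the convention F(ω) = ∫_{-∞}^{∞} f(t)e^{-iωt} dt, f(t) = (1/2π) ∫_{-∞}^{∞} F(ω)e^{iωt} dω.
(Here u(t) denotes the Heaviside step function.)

F[f₁*f₂](ω) = \frac{1}{\left(i \omega + 1\right) \left(i \omega + 18\right)}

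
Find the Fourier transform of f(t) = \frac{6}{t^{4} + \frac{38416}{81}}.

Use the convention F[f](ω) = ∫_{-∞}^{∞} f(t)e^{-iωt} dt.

F(ω) = \frac{81 \pi e^{- \frac{7 \sqrt{2} \left|{\omega}\right|}{3}} \sin{\left(\frac{7 \sqrt{2} \left|{\omega}\right|}{3} + \frac{\pi}{4} \right)}}{1372}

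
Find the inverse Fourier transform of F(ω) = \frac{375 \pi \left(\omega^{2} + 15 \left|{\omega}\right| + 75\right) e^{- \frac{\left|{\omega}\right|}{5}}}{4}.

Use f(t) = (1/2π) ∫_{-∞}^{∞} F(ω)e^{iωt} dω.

f(t) = \frac{6}{\left(t^{2} + \frac{1}{25}\right)^{3}}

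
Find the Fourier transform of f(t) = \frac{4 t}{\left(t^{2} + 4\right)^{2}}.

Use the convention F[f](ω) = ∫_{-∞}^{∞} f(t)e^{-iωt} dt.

F(ω) = - i \pi \omega e^{- 2 \left|{\omega}\right|}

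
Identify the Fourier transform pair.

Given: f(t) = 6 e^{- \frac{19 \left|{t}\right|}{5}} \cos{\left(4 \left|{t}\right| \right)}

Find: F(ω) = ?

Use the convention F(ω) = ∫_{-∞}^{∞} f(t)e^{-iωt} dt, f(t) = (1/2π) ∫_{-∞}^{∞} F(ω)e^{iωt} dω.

F(ω) = \frac{1140 \left(25 \omega^{2} + 761\right)}{625 \omega^{4} - 1950 \omega^{2} + 579121}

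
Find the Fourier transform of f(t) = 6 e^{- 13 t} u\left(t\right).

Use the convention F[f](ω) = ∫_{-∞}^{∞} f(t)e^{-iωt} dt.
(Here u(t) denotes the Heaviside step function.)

F(ω) = \frac{6}{i \omega + 13}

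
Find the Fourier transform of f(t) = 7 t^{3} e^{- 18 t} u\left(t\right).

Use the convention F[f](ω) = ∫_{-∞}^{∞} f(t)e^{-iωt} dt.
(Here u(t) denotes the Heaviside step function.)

F(ω) = \frac{42}{\left(i \omega + 18\right)^{4}}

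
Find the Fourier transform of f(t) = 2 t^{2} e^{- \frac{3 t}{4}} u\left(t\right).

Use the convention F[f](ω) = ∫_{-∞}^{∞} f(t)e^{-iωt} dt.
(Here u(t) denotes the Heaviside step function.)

F(ω) = \frac{256}{\left(4 i \omega + 3\right)^{3}}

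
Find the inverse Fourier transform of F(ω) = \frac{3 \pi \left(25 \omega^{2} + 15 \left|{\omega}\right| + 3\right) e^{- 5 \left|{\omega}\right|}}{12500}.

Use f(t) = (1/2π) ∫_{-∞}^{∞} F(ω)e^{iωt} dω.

f(t) = \frac{6}{\left(t^{2} + 25\right)^{3}}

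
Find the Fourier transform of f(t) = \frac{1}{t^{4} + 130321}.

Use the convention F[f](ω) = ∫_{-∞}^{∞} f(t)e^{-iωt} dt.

F(ω) = \frac{\pi e^{- \frac{19 \sqrt{2} \left|{\omega}\right|}{2}} \sin{\left(\frac{19 \sqrt{2} \left|{\omega}\right|}{2} + \frac{\pi}{4} \right)}}{6859}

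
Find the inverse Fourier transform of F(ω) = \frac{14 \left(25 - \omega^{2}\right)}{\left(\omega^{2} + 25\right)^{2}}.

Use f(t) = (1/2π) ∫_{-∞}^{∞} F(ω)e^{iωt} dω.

f(t) = 7 e^{- 5 \left|{t}\right|} \left|{t}\right|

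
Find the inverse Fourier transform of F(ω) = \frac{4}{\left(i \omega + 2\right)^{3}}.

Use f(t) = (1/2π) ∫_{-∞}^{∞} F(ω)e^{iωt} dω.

f(t) = 2 t^{2} e^{- 2 t} u\left(t\right)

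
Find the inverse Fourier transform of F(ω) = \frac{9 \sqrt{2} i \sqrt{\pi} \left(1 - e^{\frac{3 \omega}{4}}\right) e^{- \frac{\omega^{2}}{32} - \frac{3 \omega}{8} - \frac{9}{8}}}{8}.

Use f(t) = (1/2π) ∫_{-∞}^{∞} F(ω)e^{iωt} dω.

f(t) = 9 e^{- 8 t^{2}} \sin{\left(6 t \right)}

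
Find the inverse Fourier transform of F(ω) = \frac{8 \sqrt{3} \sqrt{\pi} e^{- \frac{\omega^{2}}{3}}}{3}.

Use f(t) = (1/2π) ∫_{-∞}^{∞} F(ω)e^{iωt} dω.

f(t) = 4 e^{- \frac{3 t^{2}}{4}}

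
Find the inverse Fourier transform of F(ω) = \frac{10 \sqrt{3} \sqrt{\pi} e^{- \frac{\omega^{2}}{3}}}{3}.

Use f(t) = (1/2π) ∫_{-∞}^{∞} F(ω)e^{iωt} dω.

f(t) = 5 e^{- \frac{3 t^{2}}{4}}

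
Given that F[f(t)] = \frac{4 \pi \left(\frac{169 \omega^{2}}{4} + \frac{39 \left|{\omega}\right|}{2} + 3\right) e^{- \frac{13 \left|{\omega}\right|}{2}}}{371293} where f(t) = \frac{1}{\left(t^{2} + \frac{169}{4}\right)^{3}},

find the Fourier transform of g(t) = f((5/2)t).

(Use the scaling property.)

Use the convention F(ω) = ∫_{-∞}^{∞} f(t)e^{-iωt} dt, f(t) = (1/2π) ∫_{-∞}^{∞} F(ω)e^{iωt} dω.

F[g](ω) = \frac{8 \pi \left(169 \omega^{2} + 195 \left|{\omega}\right| + 75\right) e^{- \frac{13 \left|{\omega}\right|}{5}}}{46411625}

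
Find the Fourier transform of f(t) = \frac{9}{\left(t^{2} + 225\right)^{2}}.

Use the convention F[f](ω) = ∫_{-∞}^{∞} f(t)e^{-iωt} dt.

F(ω) = \frac{\pi \left(15 \left|{\omega}\right| + 1\right) e^{- 15 \left|{\omega}\right|}}{750}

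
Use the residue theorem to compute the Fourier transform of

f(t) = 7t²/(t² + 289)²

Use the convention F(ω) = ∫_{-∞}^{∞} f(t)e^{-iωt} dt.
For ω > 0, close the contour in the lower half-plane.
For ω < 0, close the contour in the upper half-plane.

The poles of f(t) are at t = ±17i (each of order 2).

Let g(z) = f(z)e^{-iωz}; for large |z| the factor e^{-iωz} decays in the lower half-plane when ω > 0 and in the upper half-plane when ω < 0.

Case ω > 0 (lower half-plane, clockwise contour ⇒ F(ω) = -2πi·ΣRes):
  Res_{z = - 17 i} g(z) = \frac{7 i \left(1 - 17 \omega\right) e^{- 17 \omega}}{68} (pole of order 2)
  F(ω) = -2πi·ΣRes = \frac{7 \pi \left(1 - 17 \omega\right) e^{- 17 \omega}}{34}

Case ω < 0 (upper half-plane, counterclockwise contour ⇒ F(ω) = +2πi·ΣRes):
  Res_{z = 17 i} g(z) = \frac{7 i \left(- 17 \omega - 1\right) e^{17 \omega}}{68} (pole of order 2)
  F(ω) = 2πi·ΣRes = \frac{7 \pi \left(17 \omega + 1\right) e^{17 \omega}}{34}

Both cases combine into a single formula in |ω|:

F(ω) = \frac{7 \pi \left(1 - 17 \left|{\omega}\right|\right) e^{- 17 \left|{\omega}\right|}}{34}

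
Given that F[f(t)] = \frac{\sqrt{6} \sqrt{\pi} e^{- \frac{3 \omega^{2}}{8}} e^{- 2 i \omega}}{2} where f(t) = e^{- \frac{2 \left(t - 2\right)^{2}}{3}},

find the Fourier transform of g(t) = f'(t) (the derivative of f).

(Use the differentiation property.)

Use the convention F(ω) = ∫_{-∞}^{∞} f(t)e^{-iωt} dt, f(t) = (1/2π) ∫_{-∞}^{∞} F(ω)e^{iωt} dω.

F[g](ω) = \frac{\sqrt{6} i \sqrt{\pi} \omega e^{- \frac{\omega \left(3 \omega + 16 i\right)}{8}}}{2}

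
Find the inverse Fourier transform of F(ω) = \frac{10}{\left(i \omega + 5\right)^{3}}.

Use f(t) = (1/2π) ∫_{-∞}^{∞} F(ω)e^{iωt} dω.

f(t) = 5 t^{2} e^{- 5 t} u\left(t\right)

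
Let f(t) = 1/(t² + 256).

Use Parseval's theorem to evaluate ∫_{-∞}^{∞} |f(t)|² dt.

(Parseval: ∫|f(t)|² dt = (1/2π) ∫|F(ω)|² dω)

∫|f(t)|² dt = \frac{\pi}{8192}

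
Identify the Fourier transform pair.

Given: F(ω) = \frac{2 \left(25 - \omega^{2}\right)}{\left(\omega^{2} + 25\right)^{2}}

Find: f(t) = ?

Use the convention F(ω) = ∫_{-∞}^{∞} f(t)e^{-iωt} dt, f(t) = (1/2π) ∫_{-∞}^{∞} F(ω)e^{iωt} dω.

f(t) = e^{- 5 \left|{t}\right|} \left|{t}\right|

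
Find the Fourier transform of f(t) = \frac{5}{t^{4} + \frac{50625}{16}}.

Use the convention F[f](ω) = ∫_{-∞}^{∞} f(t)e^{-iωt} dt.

F(ω) = \frac{8 \pi e^{- \frac{15 \sqrt{2} \left|{\omega}\right|}{4}} \sin{\left(\frac{15 \sqrt{2} \left|{\omega}\right|}{4} + \frac{\pi}{4} \right)}}{675}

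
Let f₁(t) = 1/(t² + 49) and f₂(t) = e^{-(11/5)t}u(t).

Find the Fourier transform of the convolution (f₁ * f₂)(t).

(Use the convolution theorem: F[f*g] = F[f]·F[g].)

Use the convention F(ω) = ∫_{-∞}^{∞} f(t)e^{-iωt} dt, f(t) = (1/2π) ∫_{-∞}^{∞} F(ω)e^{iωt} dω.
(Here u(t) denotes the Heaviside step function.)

F[f₁*f₂](ω) = \frac{5 \pi e^{- 7 \left|{\omega}\right|}}{7 \left(5 i \omega + 11\right)}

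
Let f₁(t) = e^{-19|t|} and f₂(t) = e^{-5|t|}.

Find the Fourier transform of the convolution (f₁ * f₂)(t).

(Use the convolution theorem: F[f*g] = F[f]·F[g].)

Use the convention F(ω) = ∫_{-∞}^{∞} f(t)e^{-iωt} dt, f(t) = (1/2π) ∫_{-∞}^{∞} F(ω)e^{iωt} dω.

F[f₁*f₂](ω) = \frac{380}{\left(\omega^{2} + 25\right) \left(\omega^{2} + 361\right)}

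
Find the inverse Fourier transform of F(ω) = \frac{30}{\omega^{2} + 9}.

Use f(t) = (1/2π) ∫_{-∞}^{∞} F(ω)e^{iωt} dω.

f(t) = 5 e^{- 3 \left|{t}\right|}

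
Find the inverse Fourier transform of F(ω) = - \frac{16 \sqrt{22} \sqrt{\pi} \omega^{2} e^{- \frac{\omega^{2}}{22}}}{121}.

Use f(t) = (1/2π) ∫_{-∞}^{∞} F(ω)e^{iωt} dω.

f(t) = 8 \left(22 t^{2} - 2\right) e^{- \frac{11 t^{2}}{2}}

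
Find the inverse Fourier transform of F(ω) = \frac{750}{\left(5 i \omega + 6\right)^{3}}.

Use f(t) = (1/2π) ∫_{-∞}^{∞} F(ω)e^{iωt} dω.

f(t) = 3 t^{2} e^{- \frac{6 t}{5}} u\left(t\right)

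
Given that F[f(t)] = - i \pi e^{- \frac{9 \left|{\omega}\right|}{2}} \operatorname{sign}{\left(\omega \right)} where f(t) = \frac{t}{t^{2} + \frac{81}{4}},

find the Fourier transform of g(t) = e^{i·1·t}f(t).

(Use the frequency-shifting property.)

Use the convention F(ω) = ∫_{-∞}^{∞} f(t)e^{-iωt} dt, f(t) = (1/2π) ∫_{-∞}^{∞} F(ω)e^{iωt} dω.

F[g](ω) = - i \pi e^{- \frac{9 \left|{\omega - 1}\right|}{2}} \operatorname{sign}{\left(\omega - 1 \right)}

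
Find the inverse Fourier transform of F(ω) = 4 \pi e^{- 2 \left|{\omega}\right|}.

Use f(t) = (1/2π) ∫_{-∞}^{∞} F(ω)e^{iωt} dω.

f(t) = \frac{8}{t^{2} + 4}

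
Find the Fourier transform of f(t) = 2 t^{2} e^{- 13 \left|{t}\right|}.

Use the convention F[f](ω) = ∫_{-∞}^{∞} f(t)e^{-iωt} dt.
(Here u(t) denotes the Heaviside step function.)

F(ω) = \frac{104 \left(169 - 3 \omega^{2}\right)}{\left(\omega^{2} + 169\right)^{3}}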